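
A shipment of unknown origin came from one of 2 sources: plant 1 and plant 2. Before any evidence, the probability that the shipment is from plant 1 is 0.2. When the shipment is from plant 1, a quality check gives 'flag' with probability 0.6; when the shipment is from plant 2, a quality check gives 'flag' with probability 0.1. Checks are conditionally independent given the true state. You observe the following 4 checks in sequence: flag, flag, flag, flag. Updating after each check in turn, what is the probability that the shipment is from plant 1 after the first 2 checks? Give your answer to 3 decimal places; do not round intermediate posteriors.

After 'flag': P(plant 1) = 0.6·0.2000 / (0.6·0.2000 + 0.1·0.8000) ≈ 0.6000
After 'flag': P(plant 1) = 0.6·0.6000 / (0.6·0.6000 + 0.1·0.4000) ≈ 0.9000

0.900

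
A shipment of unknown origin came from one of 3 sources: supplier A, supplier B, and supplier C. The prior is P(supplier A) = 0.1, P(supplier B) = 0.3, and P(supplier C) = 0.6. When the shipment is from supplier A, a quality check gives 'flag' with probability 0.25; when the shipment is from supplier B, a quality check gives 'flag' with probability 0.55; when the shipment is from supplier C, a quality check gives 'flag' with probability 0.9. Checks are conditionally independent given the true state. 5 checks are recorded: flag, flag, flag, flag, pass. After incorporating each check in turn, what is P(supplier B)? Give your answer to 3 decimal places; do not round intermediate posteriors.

0.238

After 'flag': normaliser = 0.25·0.1000 + 0.55·0.3000 + 0.9·0.6000; P(supplier A) ≈ 0.0342, P(supplier B) ≈ 0.2260, P(supplier C) ≈ 0.7397
After 'flag': normaliser = 0.25·0.0342 + 0.55·0.2260 + 0.9·0.7397; P(supplier A) ≈ 0.0107, P(supplier B) ≈ 0.1557, P(supplier C) ≈ 0.8336
After 'flag': normaliser = 0.25·0.0107 + 0.55·0.1557 + 0.9·0.8336; P(supplier A) ≈ 0.0032, P(supplier B) ≈ 0.1021, P(supplier C) ≈ 0.8947
After 'flag': normaliser = 0.25·0.0032 + 0.55·0.1021 + 0.9·0.8947; P(supplier A) ≈ 0.0009, P(supplier B) ≈ 0.0651, P(supplier C) ≈ 0.9339
After 'pass': normaliser = 0.75·0.0009 + 0.45·0.0651 + 0.1·0.9339; P(supplier A) ≈ 0.0056, P(supplier B) ≈ 0.2375, P(supplier C) ≈ 0.7569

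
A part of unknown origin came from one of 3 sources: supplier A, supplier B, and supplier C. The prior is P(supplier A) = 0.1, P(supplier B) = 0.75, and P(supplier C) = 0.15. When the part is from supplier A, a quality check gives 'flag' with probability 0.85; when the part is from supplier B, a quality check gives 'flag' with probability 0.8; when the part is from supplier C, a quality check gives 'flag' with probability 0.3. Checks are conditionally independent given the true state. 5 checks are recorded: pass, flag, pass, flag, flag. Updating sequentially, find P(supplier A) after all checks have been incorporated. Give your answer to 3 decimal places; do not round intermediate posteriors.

0.074

After 'pass': normaliser = 0.15·0.1000 + 0.2·0.7500 + 0.7·0.1500; P(supplier A) ≈ 0.0556, P(supplier B) ≈ 0.5556, P(supplier C) ≈ 0.3889
After 'flag': normaliser = 0.85·0.0556 + 0.8·0.5556 + 0.3·0.3889; P(supplier A) ≈ 0.0776, P(supplier B) ≈ 0.7306, P(supplier C) ≈ 0.1918
After 'pass': normaliser = 0.15·0.0776 + 0.2·0.7306 + 0.7·0.1918; P(supplier A) ≈ 0.0399, P(supplier B) ≈ 0.5004, P(supplier C) ≈ 0.4597
After 'flag': normaliser = 0.85·0.0399 + 0.8·0.5004 + 0.3·0.4597; P(supplier A) ≈ 0.0592, P(supplier B) ≈ 0.6997, P(supplier C) ≈ 0.2411
After 'flag': normaliser = 0.85·0.0592 + 0.8·0.6997 + 0.3·0.2411; P(supplier A) ≈ 0.0738, P(supplier B) ≈ 0.8202, P(supplier C) ≈ 0.1060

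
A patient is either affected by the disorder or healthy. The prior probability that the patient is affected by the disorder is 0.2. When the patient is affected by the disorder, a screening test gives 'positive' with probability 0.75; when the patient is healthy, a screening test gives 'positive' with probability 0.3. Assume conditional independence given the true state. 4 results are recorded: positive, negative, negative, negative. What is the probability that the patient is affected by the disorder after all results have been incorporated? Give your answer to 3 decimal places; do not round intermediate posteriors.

0.028

Apply Bayes' rule sequentially, carrying P(affected) forward.
After 'positive': P(affected) = 0.75·0.2000 / (0.75·0.2000 + 0.3·0.8000) ≈ 0.3846
After 'negative': P(affected) = 0.25·0.3846 / (0.25·0.3846 + 0.7·0.6154) ≈ 0.1825
After 'negative': P(affected) = 0.25·0.1825 / (0.25·0.1825 + 0.7·0.8175) ≈ 0.0738
After 'negative': P(affected) = 0.25·0.0738 / (0.25·0.0738 + 0.7·0.9262) ≈ 0.0277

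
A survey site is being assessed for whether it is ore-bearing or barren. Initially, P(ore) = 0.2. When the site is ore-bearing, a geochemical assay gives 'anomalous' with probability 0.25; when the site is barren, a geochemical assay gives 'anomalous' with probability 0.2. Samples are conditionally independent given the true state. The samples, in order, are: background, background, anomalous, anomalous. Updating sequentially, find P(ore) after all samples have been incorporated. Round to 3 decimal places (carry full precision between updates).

0.256

Each posterior becomes the prior for the next update.
After 'background': P(ore) = 0.75·0.2000 / (0.75·0.2000 + 0.8·0.8000) ≈ 0.1899
After 'background': P(ore) = 0.75·0.1899 / (0.75·0.1899 + 0.8·0.8101) ≈ 0.1801
After 'anomalous': P(ore) = 0.25·0.1801 / (0.25·0.1801 + 0.2·0.8199) ≈ 0.2155
After 'anomalous': P(ore) = 0.25·0.2155 / (0.25·0.2155 + 0.2·0.7845) ≈ 0.2556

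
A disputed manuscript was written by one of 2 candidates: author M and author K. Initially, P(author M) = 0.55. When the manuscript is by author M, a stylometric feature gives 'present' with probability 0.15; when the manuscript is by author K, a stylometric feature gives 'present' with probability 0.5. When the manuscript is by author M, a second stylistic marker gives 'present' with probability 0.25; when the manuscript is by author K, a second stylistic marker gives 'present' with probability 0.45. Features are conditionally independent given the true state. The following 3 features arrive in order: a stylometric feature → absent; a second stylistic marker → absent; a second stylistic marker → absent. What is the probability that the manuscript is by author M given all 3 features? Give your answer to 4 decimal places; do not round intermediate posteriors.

0.7944

Each posterior becomes the prior for the next update.
After a stylometric feature='absent': P(author M) = 0.85·0.5500 / (0.85·0.5500 + 0.5·0.4500) ≈ 0.6751
After a second stylistic marker='absent': P(author M) = 0.75·0.6751 / (0.75·0.6751 + 0.55·0.3249) ≈ 0.7391
After a second stylistic marker='absent': P(author M) = 0.75·0.7391 / (0.75·0.7391 + 0.55·0.2609) ≈ 0.7944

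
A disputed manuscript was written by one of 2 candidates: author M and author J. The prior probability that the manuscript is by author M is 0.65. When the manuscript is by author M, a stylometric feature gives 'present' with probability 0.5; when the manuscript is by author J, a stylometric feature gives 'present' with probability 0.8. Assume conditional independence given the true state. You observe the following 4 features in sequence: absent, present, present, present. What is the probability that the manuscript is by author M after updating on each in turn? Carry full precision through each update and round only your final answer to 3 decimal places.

After 'absent': P(author M) = 0.5·0.6500 / (0.5·0.6500 + 0.2·0.3500) ≈ 0.8228
After 'present': P(author M) = 0.5·0.8228 / (0.5·0.8228 + 0.8·0.1772) ≈ 0.7437
After 'present': P(author M) = 0.5·0.7437 / (0.5·0.7437 + 0.8·0.2563) ≈ 0.6446
After 'present': P(author M) = 0.5·0.6446 / (0.5·0.6446 + 0.8·0.3554) ≈ 0.5313

0.531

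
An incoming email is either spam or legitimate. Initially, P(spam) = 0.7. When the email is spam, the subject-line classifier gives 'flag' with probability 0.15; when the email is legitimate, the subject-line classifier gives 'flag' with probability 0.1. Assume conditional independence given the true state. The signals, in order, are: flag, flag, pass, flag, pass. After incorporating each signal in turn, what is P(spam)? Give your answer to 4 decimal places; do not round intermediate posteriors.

0.8754

After 'flag': P(spam) = 0.15·0.7000 / (0.15·0.7000 + 0.1·0.3000) ≈ 0.7778
After 'flag': P(spam) = 0.15·0.7778 / (0.15·0.7778 + 0.1·0.2222) ≈ 0.8400
After 'pass': P(spam) = 0.85·0.8400 / (0.85·0.8400 + 0.9·0.1600) ≈ 0.8322
After 'flag': P(spam) = 0.15·0.8322 / (0.15·0.8322 + 0.1·0.1678) ≈ 0.8815
After 'pass': P(spam) = 0.85·0.8815 / (0.85·0.8815 + 0.9·0.1185) ≈ 0.8754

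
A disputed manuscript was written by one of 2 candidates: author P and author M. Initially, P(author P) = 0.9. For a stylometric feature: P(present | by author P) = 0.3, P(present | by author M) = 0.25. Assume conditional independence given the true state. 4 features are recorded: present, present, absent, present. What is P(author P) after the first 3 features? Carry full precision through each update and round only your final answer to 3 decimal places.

0.924

After 'present': P(author P) = 0.3·0.9000 / (0.3·0.9000 + 0.25·0.1000) ≈ 0.9153
After 'present': P(author P) = 0.3·0.9153 / (0.3·0.9153 + 0.25·0.0847) ≈ 0.9284
After 'absent': P(author P) = 0.7·0.9284 / (0.7·0.9284 + 0.75·0.0716) ≈ 0.9236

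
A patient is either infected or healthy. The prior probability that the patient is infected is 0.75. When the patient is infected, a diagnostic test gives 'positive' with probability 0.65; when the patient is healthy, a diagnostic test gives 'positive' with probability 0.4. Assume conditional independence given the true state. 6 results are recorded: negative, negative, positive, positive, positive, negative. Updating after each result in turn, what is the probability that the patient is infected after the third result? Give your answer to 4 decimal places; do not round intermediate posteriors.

After 'negative': P(infected) = 0.35·0.7500 / (0.35·0.7500 + 0.6·0.2500) ≈ 0.6364
After 'negative': P(infected) = 0.35·0.6364 / (0.35·0.6364 + 0.6·0.3636) ≈ 0.5052
After 'positive': P(infected) = 0.65·0.5052 / (0.65·0.5052 + 0.4·0.4948) ≈ 0.6239

0.6239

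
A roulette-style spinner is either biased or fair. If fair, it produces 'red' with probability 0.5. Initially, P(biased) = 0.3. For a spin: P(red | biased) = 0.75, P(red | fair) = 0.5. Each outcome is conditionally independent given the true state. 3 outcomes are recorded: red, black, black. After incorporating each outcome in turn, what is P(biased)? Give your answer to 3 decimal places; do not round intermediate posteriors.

0.138

After 'red': P(biased) = 0.75·0.3000 / (0.75·0.3000 + 0.5·0.7000) ≈ 0.3913
After 'black': P(biased) = 0.25·0.3913 / (0.25·0.3913 + 0.5·0.6087) ≈ 0.2432
After 'black': P(biased) = 0.25·0.2432 / (0.25·0.2432 + 0.5·0.7568) ≈ 0.1385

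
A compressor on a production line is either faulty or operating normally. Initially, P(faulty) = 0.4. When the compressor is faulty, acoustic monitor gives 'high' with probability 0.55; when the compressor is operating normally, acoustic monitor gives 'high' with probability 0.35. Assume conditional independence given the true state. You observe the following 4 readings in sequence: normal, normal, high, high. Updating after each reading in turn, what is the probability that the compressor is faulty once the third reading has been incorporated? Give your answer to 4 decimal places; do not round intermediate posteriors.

After 'normal': P(faulty) = 0.45·0.4000 / (0.45·0.4000 + 0.65·0.6000) ≈ 0.3158
After 'normal': P(faulty) = 0.45·0.3158 / (0.45·0.3158 + 0.65·0.6842) ≈ 0.2422
After 'high': P(faulty) = 0.55·0.2422 / (0.55·0.2422 + 0.35·0.7578) ≈ 0.3343

0.3343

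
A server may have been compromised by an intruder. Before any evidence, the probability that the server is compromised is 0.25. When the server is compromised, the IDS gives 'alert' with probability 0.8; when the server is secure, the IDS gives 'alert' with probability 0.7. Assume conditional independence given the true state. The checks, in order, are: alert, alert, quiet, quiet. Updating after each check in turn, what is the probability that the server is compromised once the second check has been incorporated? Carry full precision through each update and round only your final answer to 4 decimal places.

After 'alert': P(compromised) = 0.8·0.2500 / (0.8·0.2500 + 0.7·0.7500) ≈ 0.2759
After 'alert': P(compromised) = 0.8·0.2759 / (0.8·0.2759 + 0.7·0.7241) ≈ 0.3033

0.3033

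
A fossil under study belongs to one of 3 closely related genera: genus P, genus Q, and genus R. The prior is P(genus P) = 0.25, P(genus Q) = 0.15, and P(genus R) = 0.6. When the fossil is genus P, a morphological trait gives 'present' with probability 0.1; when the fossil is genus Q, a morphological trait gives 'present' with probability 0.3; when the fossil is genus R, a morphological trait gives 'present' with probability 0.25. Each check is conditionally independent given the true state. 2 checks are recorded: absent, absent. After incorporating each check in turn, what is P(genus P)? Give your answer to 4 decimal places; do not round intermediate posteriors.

0.3301

Each posterior becomes the prior for the next update.
After 'absent': normaliser = 0.9·0.2500 + 0.7·0.1500 + 0.75·0.6000; P(genus P) ≈ 0.2885, P(genus Q) ≈ 0.1346, P(genus R) ≈ 0.5769
After 'absent': normaliser = 0.9·0.2885 + 0.7·0.1346 + 0.75·0.5769; P(genus P) ≈ 0.3301, P(genus Q) ≈ 0.1198, P(genus R) ≈ 0.5501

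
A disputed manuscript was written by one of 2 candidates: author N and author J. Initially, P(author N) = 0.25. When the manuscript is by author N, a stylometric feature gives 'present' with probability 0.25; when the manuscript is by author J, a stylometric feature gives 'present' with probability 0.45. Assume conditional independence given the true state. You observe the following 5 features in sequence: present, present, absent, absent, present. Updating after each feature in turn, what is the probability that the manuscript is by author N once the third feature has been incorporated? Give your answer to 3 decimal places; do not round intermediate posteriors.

After 'present': P(author N) = 0.25·0.2500 / (0.25·0.2500 + 0.45·0.7500) ≈ 0.1562
After 'present': P(author N) = 0.25·0.1562 / (0.25·0.1562 + 0.45·0.8438) ≈ 0.0933
After 'absent': P(author N) = 0.75·0.0933 / (0.75·0.0933 + 0.55·0.9067) ≈ 0.1230

0.123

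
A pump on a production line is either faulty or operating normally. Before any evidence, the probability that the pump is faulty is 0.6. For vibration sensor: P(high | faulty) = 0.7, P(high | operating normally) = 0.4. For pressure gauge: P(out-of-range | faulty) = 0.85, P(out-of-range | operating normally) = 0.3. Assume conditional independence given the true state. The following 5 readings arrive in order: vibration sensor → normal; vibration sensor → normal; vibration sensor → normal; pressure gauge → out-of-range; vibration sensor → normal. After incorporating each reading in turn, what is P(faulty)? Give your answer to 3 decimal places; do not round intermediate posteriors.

0.210

After vibration sensor='normal': P(faulty) = 0.3·0.6000 / (0.3·0.6000 + 0.6·0.4000) ≈ 0.4286
After vibration sensor='normal': P(faulty) = 0.3·0.4286 / (0.3·0.4286 + 0.6·0.5714) ≈ 0.2727
After vibration sensor='normal': P(faulty) = 0.3·0.2727 / (0.3·0.2727 + 0.6·0.7273) ≈ 0.1579
After pressure gauge='out-of-range': P(faulty) = 0.85·0.1579 / (0.85·0.1579 + 0.3·0.8421) ≈ 0.3469
After vibration sensor='normal': P(faulty) = 0.3·0.3469 / (0.3·0.3469 + 0.6·0.6531) ≈ 0.2099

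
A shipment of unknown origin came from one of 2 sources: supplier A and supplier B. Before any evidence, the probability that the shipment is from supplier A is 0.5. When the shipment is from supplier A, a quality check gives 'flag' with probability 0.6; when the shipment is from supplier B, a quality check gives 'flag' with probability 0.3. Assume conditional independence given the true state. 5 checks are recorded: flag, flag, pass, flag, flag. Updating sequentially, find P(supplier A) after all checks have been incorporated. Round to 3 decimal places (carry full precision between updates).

After 'flag': P(supplier A) = 0.6·0.5000 / (0.6·0.5000 + 0.3·0.5000) ≈ 0.6667
After 'flag': P(supplier A) = 0.6·0.6667 / (0.6·0.6667 + 0.3·0.3333) ≈ 0.8000
After 'pass': P(supplier A) = 0.4·0.8000 / (0.4·0.8000 + 0.7·0.2000) ≈ 0.6957
After 'flag': P(supplier A) = 0.6·0.6957 / (0.6·0.6957 + 0.3·0.3043) ≈ 0.8205
After 'flag': P(supplier A) = 0.6·0.8205 / (0.6·0.8205 + 0.3·0.1795) ≈ 0.9014

0.901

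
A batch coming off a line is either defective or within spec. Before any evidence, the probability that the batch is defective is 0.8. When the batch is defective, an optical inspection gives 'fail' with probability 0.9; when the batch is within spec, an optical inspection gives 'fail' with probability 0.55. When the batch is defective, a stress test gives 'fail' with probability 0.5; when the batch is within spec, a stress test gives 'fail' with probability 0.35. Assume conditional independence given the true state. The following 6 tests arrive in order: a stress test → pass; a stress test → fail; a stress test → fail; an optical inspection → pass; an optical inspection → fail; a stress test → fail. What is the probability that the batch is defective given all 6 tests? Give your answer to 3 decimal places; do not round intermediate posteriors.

0.765

Each posterior becomes the prior for the next update.
After a stress test='pass': P(defective) = 0.5·0.8000 / (0.5·0.8000 + 0.65·0.2000) ≈ 0.7547
After a stress test='fail': P(defective) = 0.5·0.7547 / (0.5·0.7547 + 0.35·0.2453) ≈ 0.8147
After a stress test='fail': P(defective) = 0.5·0.8147 / (0.5·0.8147 + 0.35·0.1853) ≈ 0.8626
After an optical inspection='pass': P(defective) = 0.1·0.8626 / (0.1·0.8626 + 0.45·0.1374) ≈ 0.5825
After an optical inspection='fail': P(defective) = 0.9·0.5825 / (0.9·0.5825 + 0.55·0.4175) ≈ 0.6954
After a stress test='fail': P(defective) = 0.5·0.6954 / (0.5·0.6954 + 0.35·0.3046) ≈ 0.7654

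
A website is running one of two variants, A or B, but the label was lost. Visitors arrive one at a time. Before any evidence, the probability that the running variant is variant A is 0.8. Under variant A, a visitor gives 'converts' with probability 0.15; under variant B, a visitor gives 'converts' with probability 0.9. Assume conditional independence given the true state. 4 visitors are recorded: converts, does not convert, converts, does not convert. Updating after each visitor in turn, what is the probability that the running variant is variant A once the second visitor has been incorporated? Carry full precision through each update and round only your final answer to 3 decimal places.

After 'converts': P(A) = 0.15·0.8000 / (0.15·0.8000 + 0.9·0.2000) ≈ 0.4000
After 'does not convert': P(A) = 0.85·0.4000 / (0.85·0.4000 + 0.1·0.6000) ≈ 0.8500

0.850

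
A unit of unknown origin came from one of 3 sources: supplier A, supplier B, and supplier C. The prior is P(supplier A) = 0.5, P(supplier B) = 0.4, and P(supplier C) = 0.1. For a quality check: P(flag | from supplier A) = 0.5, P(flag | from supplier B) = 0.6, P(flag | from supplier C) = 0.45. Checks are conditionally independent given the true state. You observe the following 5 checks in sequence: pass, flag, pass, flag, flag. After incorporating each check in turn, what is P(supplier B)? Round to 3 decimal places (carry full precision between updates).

0.429

After 'pass': normaliser = 0.5·0.5000 + 0.4·0.4000 + 0.55·0.1000; P(supplier A) ≈ 0.5376, P(supplier B) ≈ 0.3441, P(supplier C) ≈ 0.1183
After 'flag': normaliser = 0.5·0.5376 + 0.6·0.3441 + 0.45·0.1183; P(supplier A) ≈ 0.5086, P(supplier B) ≈ 0.3906, P(supplier C) ≈ 0.1007
After 'pass': normaliser = 0.5·0.5086 + 0.4·0.3906 + 0.55·0.1007; P(supplier A) ≈ 0.5458, P(supplier B) ≈ 0.3353, P(supplier C) ≈ 0.1189
After 'flag': normaliser = 0.5·0.5458 + 0.6·0.3353 + 0.45·0.1189; P(supplier A) ≈ 0.5173, P(supplier B) ≈ 0.3814, P(supplier C) ≈ 0.1014
After 'flag': normaliser = 0.5·0.5173 + 0.6·0.3814 + 0.45·0.1014; P(supplier A) ≈ 0.4852, P(supplier B) ≈ 0.4292, P(supplier C) ≈ 0.0856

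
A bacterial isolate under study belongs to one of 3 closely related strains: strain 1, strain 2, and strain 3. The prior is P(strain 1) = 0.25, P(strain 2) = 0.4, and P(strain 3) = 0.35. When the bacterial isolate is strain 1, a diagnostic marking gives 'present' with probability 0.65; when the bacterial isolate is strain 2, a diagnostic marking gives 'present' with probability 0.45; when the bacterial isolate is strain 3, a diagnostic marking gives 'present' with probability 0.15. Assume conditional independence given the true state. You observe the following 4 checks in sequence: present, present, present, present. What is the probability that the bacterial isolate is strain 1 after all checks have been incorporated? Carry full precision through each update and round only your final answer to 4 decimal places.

0.7291

Each posterior becomes the prior for the next update.
After 'present': normaliser = 0.65·0.2500 + 0.45·0.4000 + 0.15·0.3500; P(strain 1) ≈ 0.4114, P(strain 2) ≈ 0.4557, P(strain 3) ≈ 0.1329
After 'present': normaliser = 0.65·0.4114 + 0.45·0.4557 + 0.15·0.1329; P(strain 1) ≈ 0.5431, P(strain 2) ≈ 0.4165, P(strain 3) ≈ 0.0405
After 'present': normaliser = 0.65·0.5431 + 0.45·0.4165 + 0.15·0.0405; P(strain 1) ≈ 0.6459, P(strain 2) ≈ 0.3429, P(strain 3) ≈ 0.0111
After 'present': normaliser = 0.65·0.6459 + 0.45·0.3429 + 0.15·0.0111; P(strain 1) ≈ 0.7291, P(strain 2) ≈ 0.2680, P(strain 3) ≈ 0.0029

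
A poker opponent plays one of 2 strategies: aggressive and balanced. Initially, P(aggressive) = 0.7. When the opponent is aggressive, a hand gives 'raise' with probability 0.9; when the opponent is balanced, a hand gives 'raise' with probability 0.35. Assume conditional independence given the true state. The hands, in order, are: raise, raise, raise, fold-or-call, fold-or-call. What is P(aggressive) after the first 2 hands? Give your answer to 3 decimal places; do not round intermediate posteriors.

0.939

After 'raise': P(aggressive) = 0.9·0.7000 / (0.9·0.7000 + 0.35·0.3000) ≈ 0.8571
After 'raise': P(aggressive) = 0.9·0.8571 / (0.9·0.8571 + 0.35·0.1429) ≈ 0.9391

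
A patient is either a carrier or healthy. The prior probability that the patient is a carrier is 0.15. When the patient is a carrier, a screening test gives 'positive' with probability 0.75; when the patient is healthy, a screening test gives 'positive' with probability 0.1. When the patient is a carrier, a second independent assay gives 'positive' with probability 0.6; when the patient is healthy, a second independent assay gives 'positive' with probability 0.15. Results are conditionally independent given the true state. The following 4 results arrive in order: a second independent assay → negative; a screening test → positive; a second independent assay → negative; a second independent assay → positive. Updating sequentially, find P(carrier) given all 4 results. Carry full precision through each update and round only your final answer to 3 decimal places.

0.540

Each posterior becomes the prior for the next update.
After a second independent assay='negative': P(carrier) = 0.4·0.1500 / (0.4·0.1500 + 0.85·0.8500) ≈ 0.0767
After a screening test='positive': P(carrier) = 0.75·0.0767 / (0.75·0.0767 + 0.1·0.9233) ≈ 0.3838
After a second independent assay='negative': P(carrier) = 0.4·0.3838 / (0.4·0.3838 + 0.85·0.6162) ≈ 0.2267
After a second independent assay='positive': P(carrier) = 0.6·0.2267 / (0.6·0.2267 + 0.15·0.7733) ≈ 0.5397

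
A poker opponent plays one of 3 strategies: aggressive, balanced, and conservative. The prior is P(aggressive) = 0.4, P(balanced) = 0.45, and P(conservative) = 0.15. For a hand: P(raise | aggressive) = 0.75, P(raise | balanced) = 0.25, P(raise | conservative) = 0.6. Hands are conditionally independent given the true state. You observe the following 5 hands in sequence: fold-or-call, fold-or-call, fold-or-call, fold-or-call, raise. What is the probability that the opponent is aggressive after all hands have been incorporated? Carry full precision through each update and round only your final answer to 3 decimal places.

After 'fold-or-call': normaliser = 0.25·0.4000 + 0.75·0.4500 + 0.4·0.1500; P(aggressive) ≈ 0.2010, P(balanced) ≈ 0.6784, P(conservative) ≈ 0.1206
After 'fold-or-call': normaliser = 0.25·0.2010 + 0.75·0.6784 + 0.4·0.1206; P(aggressive) ≈ 0.0827, P(balanced) ≈ 0.8378, P(conservative) ≈ 0.0794
After 'fold-or-call': normaliser = 0.25·0.0827 + 0.75·0.8378 + 0.4·0.0794; P(aggressive) ≈ 0.0304, P(balanced) ≈ 0.9229, P(conservative) ≈ 0.0467
After 'fold-or-call': normaliser = 0.25·0.0304 + 0.75·0.9229 + 0.4·0.0467; P(aggressive) ≈ 0.0106, P(balanced) ≈ 0.9634, P(conservative) ≈ 0.0260
After 'raise': normaliser = 0.75·0.0106 + 0.25·0.9634 + 0.6·0.0260; P(aggressive) ≈ 0.0300, P(balanced) ≈ 0.9110, P(conservative) ≈ 0.0590

0.030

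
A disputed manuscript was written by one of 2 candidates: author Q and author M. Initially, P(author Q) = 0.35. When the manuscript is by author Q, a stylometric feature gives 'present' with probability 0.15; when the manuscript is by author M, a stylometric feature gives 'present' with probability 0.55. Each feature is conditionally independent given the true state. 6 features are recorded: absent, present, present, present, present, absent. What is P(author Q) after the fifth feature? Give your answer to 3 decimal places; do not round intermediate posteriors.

0.006

After 'absent': P(author Q) = 0.85·0.3500 / (0.85·0.3500 + 0.45·0.6500) ≈ 0.5042
After 'present': P(author Q) = 0.15·0.5042 / (0.15·0.5042 + 0.55·0.4958) ≈ 0.2172
After 'present': P(author Q) = 0.15·0.2172 / (0.15·0.2172 + 0.55·0.7828) ≈ 0.0703
After 'present': P(author Q) = 0.15·0.0703 / (0.15·0.0703 + 0.55·0.9297) ≈ 0.0202
After 'present': P(author Q) = 0.15·0.0202 / (0.15·0.0202 + 0.55·0.9798) ≈ 0.0056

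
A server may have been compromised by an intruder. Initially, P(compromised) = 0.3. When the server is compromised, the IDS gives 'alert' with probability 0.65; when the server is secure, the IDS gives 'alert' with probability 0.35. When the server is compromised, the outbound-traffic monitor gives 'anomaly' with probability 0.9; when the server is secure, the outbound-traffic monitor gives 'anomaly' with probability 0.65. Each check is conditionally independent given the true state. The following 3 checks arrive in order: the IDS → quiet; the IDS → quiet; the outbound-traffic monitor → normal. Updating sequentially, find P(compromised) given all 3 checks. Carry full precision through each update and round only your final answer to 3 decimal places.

After the IDS='quiet': P(compromised) = 0.35·0.3000 / (0.35·0.3000 + 0.65·0.7000) ≈ 0.1875
After the IDS='quiet': P(compromised) = 0.35·0.1875 / (0.35·0.1875 + 0.65·0.8125) ≈ 0.1105
After the outbound-traffic monitor='normal': P(compromised) = 0.1·0.1105 / (0.1·0.1105 + 0.35·0.8895) ≈ 0.0343

0.034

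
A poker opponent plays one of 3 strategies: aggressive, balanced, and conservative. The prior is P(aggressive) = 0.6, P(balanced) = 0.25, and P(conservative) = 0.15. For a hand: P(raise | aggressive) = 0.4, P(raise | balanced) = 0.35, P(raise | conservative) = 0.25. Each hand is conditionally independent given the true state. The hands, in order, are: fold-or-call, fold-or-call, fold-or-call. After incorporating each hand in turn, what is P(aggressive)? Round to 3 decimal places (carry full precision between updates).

0.496

After 'fold-or-call': normaliser = 0.6·0.6000 + 0.65·0.2500 + 0.75·0.1500; P(aggressive) ≈ 0.5669, P(balanced) ≈ 0.2559, P(conservative) ≈ 0.1772
After 'fold-or-call': normaliser = 0.6·0.5669 + 0.65·0.2559 + 0.75·0.1772; P(aggressive) ≈ 0.5320, P(balanced) ≈ 0.2602, P(conservative) ≈ 0.2078
After 'fold-or-call': normaliser = 0.6·0.5320 + 0.65·0.2602 + 0.75·0.2078; P(aggressive) ≈ 0.4955, P(balanced) ≈ 0.2625, P(conservative) ≈ 0.2420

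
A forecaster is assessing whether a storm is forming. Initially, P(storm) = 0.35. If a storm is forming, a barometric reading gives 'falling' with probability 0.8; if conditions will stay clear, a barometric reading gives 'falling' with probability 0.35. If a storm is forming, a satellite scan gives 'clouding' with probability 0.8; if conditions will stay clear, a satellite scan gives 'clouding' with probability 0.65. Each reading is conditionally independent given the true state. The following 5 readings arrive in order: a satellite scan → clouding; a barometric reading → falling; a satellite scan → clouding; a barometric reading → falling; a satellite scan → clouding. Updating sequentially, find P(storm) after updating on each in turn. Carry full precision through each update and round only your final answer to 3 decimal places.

After a satellite scan='clouding': P(storm) = 0.8·0.3500 / (0.8·0.3500 + 0.65·0.6500) ≈ 0.3986
After a barometric reading='falling': P(storm) = 0.8·0.3986 / (0.8·0.3986 + 0.35·0.6014) ≈ 0.6024
After a satellite scan='clouding': P(storm) = 0.8·0.6024 / (0.8·0.6024 + 0.65·0.3976) ≈ 0.6509
After a barometric reading='falling': P(storm) = 0.8·0.6509 / (0.8·0.6509 + 0.35·0.3491) ≈ 0.8099
After a satellite scan='clouding': P(storm) = 0.8·0.8099 / (0.8·0.8099 + 0.65·0.1901) ≈ 0.8399

0.840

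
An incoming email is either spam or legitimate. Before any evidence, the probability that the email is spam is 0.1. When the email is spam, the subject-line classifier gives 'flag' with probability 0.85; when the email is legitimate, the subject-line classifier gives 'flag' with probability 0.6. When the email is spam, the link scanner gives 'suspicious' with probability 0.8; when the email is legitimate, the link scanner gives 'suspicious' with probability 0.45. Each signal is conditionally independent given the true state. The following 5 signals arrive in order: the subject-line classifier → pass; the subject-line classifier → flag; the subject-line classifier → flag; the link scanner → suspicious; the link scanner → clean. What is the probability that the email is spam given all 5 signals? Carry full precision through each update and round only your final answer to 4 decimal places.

0.0513

After the subject-line classifier='pass': P(spam) = 0.15·0.1000 / (0.15·0.1000 + 0.4·0.9000) ≈ 0.0400
After the subject-line classifier='flag': P(spam) = 0.85·0.0400 / (0.85·0.0400 + 0.6·0.9600) ≈ 0.0557
After the subject-line classifier='flag': P(spam) = 0.85·0.0557 / (0.85·0.0557 + 0.6·0.9443) ≈ 0.0772
After the link scanner='suspicious': P(spam) = 0.8·0.0772 / (0.8·0.0772 + 0.45·0.9228) ≈ 0.1294
After the link scanner='clean': P(spam) = 0.2·0.1294 / (0.2·0.1294 + 0.55·0.8706) ≈ 0.0513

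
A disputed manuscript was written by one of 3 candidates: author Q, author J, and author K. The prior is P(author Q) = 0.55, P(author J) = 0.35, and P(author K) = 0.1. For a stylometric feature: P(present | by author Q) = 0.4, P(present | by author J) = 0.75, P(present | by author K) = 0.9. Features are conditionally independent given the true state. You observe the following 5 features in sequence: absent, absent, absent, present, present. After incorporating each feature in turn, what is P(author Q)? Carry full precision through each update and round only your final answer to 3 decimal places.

0.858

After 'absent': normaliser = 0.6·0.5500 + 0.25·0.3500 + 0.1·0.1000; P(author Q) ≈ 0.7719, P(author J) ≈ 0.2047, P(author K) ≈ 0.0234
After 'absent': normaliser = 0.6·0.7719 + 0.25·0.2047 + 0.1·0.0234; P(author Q) ≈ 0.8964, P(author J) ≈ 0.0990, P(author K) ≈ 0.0045
After 'absent': normaliser = 0.6·0.8964 + 0.25·0.0990 + 0.1·0.0045; P(author Q) ≈ 0.9552, P(author J) ≈ 0.0440, P(author K) ≈ 0.0008
After 'present': normaliser = 0.4·0.9552 + 0.75·0.0440 + 0.9·0.0008; P(author Q) ≈ 0.9189, P(author J) ≈ 0.0793, P(author K) ≈ 0.0017
After 'present': normaliser = 0.4·0.9189 + 0.75·0.0793 + 0.9·0.0017; P(author Q) ≈ 0.8576, P(author J) ≈ 0.1388, P(author K) ≈ 0.0037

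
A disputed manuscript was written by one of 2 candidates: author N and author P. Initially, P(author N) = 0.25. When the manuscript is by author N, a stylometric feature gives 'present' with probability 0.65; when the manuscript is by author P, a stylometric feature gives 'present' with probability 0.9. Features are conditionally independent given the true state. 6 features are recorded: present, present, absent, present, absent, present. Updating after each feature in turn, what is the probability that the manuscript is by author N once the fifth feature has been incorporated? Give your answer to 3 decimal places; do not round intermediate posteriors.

0.606

After 'present': P(author N) = 0.65·0.2500 / (0.65·0.2500 + 0.9·0.7500) ≈ 0.1940
After 'present': P(author N) = 0.65·0.1940 / (0.65·0.1940 + 0.9·0.8060) ≈ 0.1481
After 'absent': P(author N) = 0.35·0.1481 / (0.35·0.1481 + 0.1·0.8519) ≈ 0.3783
After 'present': P(author N) = 0.65·0.3783 / (0.65·0.3783 + 0.9·0.6217) ≈ 0.3053
After 'absent': P(author N) = 0.35·0.3053 / (0.35·0.3053 + 0.1·0.6947) ≈ 0.6060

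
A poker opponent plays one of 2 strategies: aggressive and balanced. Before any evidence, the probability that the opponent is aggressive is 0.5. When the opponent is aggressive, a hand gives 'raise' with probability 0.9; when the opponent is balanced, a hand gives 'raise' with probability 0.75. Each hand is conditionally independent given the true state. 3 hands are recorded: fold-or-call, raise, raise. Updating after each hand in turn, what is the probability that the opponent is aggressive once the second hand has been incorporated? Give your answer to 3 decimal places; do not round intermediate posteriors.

After 'fold-or-call': P(aggressive) = 0.1·0.5000 / (0.1·0.5000 + 0.25·0.5000) ≈ 0.2857
After 'raise': P(aggressive) = 0.9·0.2857 / (0.9·0.2857 + 0.75·0.7143) ≈ 0.3243

0.324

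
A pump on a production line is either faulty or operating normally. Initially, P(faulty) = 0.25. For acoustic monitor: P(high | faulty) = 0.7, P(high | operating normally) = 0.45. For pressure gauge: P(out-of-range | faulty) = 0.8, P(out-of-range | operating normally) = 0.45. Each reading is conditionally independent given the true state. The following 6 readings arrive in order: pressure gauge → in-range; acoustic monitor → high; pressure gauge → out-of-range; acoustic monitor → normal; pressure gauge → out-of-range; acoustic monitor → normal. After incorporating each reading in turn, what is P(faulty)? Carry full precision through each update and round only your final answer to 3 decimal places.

After pressure gauge='in-range': P(faulty) = 0.2·0.2500 / (0.2·0.2500 + 0.55·0.7500) ≈ 0.1081
After acoustic monitor='high': P(faulty) = 0.7·0.1081 / (0.7·0.1081 + 0.45·0.8919) ≈ 0.1586
After pressure gauge='out-of-range': P(faulty) = 0.8·0.1586 / (0.8·0.1586 + 0.45·0.8414) ≈ 0.2511
After acoustic monitor='normal': P(faulty) = 0.3·0.2511 / (0.3·0.2511 + 0.55·0.7489) ≈ 0.1546
After pressure gauge='out-of-range': P(faulty) = 0.8·0.1546 / (0.8·0.1546 + 0.45·0.8454) ≈ 0.2453
After acoustic monitor='normal': P(faulty) = 0.3·0.2453 / (0.3·0.2453 + 0.55·0.7547) ≈ 0.1506

0.151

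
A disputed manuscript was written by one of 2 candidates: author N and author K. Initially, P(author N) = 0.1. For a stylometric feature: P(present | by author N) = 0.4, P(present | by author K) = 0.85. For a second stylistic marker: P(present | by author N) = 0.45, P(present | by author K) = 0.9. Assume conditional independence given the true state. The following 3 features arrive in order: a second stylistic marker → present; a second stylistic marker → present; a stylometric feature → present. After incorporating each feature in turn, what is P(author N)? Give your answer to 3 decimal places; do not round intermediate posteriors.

Each posterior becomes the prior for the next update.
After a second stylistic marker='present': P(author N) = 0.45·0.1000 / (0.45·0.1000 + 0.9·0.9000) ≈ 0.0526
After a second stylistic marker='present': P(author N) = 0.45·0.0526 / (0.45·0.0526 + 0.9·0.9474) ≈ 0.0270
After a stylometric feature='present': P(author N) = 0.4·0.0270 / (0.4·0.0270 + 0.85·0.9730) ≈ 0.0129

0.013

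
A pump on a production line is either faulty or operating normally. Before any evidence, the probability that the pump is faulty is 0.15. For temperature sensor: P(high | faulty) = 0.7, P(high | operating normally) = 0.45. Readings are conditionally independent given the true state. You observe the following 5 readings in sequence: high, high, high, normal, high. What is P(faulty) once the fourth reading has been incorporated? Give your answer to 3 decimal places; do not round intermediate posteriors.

0.266

After 'high': P(faulty) = 0.7·0.1500 / (0.7·0.1500 + 0.45·0.8500) ≈ 0.2154
After 'high': P(faulty) = 0.7·0.2154 / (0.7·0.2154 + 0.45·0.7846) ≈ 0.2992
After 'high': P(faulty) = 0.7·0.2992 / (0.7·0.2992 + 0.45·0.7008) ≈ 0.3991
After 'normal': P(faulty) = 0.3·0.3991 / (0.3·0.3991 + 0.55·0.6009) ≈ 0.2660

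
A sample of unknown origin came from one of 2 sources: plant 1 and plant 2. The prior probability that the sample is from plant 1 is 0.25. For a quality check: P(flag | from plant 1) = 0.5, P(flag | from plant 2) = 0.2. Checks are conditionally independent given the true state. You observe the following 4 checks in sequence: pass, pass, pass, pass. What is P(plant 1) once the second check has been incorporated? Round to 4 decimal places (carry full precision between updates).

After 'pass': P(plant 1) = 0.5·0.2500 / (0.5·0.2500 + 0.8·0.7500) ≈ 0.1724
After 'pass': P(plant 1) = 0.5·0.1724 / (0.5·0.1724 + 0.8·0.8276) ≈ 0.1152

0.1152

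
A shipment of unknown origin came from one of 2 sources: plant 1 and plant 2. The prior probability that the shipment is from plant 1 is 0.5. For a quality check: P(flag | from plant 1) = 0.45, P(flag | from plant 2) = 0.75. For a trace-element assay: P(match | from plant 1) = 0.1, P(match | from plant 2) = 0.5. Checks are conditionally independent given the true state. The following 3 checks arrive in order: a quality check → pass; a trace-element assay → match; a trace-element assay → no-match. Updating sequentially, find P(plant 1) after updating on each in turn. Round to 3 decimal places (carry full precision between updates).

0.442

After a quality check='pass': P(plant 1) = 0.55·0.5000 / (0.55·0.5000 + 0.25·0.5000) ≈ 0.6875
After a trace-element assay='match': P(plant 1) = 0.1·0.6875 / (0.1·0.6875 + 0.5·0.3125) ≈ 0.3056
After a trace-element assay='no-match': P(plant 1) = 0.9·0.3056 / (0.9·0.3056 + 0.5·0.6944) ≈ 0.4420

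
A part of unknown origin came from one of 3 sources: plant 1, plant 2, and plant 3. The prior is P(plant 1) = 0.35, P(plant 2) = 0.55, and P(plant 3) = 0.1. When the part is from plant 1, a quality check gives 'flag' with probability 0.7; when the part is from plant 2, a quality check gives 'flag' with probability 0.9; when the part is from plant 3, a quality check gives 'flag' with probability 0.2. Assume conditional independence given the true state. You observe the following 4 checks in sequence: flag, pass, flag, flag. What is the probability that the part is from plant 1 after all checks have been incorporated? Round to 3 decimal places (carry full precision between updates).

0.469

After 'flag': normaliser = 0.7·0.3500 + 0.9·0.5500 + 0.2·0.1000; P(plant 1) ≈ 0.3224, P(plant 2) ≈ 0.6513, P(plant 3) ≈ 0.0263
After 'pass': normaliser = 0.3·0.3224 + 0.1·0.6513 + 0.8·0.0263; P(plant 1) ≈ 0.5288, P(plant 2) ≈ 0.3561, P(plant 3) ≈ 0.1151
After 'flag': normaliser = 0.7·0.5288 + 0.9·0.3561 + 0.2·0.1151; P(plant 1) ≈ 0.5186, P(plant 2) ≈ 0.4491, P(plant 3) ≈ 0.0323
After 'flag': normaliser = 0.7·0.5186 + 0.9·0.4491 + 0.2·0.0323; P(plant 1) ≈ 0.4693, P(plant 2) ≈ 0.5224, P(plant 3) ≈ 0.0083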